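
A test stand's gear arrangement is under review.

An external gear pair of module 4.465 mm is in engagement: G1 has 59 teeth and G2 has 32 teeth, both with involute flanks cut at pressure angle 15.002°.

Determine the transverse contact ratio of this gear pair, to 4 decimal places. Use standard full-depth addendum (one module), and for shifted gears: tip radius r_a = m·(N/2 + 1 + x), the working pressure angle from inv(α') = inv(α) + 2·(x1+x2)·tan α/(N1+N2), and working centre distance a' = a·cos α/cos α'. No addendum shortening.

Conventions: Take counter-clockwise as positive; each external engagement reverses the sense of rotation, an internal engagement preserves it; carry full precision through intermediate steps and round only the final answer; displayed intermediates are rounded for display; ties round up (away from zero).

2.0370

recognized (one external pair, fixed centres): single-mesh tooth geometry, m = 4.465, N1 = 59, N2 = 32
base radii: r_b1 = 127.228145, r_b2 = 69.005096
tip radii: r_a1 = 136.182500, r_a2 = 75.905000
no profile shift: α' = α, a' = a
action lengths: √(r_a1²−r_b1²) = 48.566166, √(r_a2²−r_b2²) = 31.620655
base pitch p_b = π·m·cos α = 13.549119
CR = (48.566166 + 31.620655 − 203.157500·sin 15.00200°)/13.549119 = 2.036955
contact ratio ≈ 2.0370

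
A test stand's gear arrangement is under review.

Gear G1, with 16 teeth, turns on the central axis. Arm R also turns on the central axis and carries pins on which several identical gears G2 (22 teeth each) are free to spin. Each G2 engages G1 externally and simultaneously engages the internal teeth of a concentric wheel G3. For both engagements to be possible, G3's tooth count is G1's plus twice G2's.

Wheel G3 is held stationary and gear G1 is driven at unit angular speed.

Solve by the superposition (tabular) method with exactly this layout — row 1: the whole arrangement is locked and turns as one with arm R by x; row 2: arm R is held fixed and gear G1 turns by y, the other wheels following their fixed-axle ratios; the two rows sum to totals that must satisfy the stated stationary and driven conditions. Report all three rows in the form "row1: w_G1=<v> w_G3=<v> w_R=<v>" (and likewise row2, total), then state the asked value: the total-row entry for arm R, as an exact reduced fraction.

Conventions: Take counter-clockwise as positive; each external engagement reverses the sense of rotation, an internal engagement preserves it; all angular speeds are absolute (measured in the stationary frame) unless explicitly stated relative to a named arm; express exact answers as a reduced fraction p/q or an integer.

planetary set (16T centre, 22T on arm, 60T internal) — Willis relation
row 1: whole set turns with the arm by x
superposition row 2 [arm held]: sun y, ring −(16/60)·y, arm 0
boundary: total ω_ring = x − (16/60)·y = 0 and total ω_sun = x + y = 1  ⇒  y = 15/19, x = 4/19
row 2 ring = −(16/60)·15/19 = -4/19
totals (row 1 + row 2): sun 4/19 + 15/19 = 1, ring 4/19 + (-4/19) = 0, arm 4/19 + 0 = 4/19
asked cell (total, arm) = 4/19

row1: w_G1=4/19 w_G3=4/19 w_R=4/19
row2: w_G1=15/19 w_G3=-4/19 w_R=0
total: w_G1=1 w_G3=0 w_R=4/19
asked value: 4/19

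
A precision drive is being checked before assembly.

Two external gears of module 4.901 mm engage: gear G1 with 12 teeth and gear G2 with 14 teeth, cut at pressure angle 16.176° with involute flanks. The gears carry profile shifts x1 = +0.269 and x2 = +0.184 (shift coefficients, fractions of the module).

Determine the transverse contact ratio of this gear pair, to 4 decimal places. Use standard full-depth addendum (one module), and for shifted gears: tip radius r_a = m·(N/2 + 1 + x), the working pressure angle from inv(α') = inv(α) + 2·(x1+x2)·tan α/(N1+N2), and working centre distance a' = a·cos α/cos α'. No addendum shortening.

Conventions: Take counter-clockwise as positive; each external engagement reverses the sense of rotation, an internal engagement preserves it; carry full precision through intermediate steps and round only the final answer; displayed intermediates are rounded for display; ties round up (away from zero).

single-mesh involute tooth geometry (12T engaging 14T at module 4.901)
base radii: r_b1 = 28.241830, r_b2 = 32.948802
tip radii: r_a1 = 35.625369, r_a2 = 40.109784
inv(α') = inv(16.176°) + 2·(+0.269+0.184)·tan α/(12+14) = 0.01785613  ⇒  α' = 21.19676°
a' = a·cos α / cos α' = 63.7130·cos 16.176°/cos 21.19676° = 65.630943
action lengths: √(r_a1²−r_b1²) = 21.715569, √(r_a2²−r_b2²) = 22.872937
base pitch p_b = π·m·cos α = 14.787388
CR = (21.715569 + 22.872937 − 65.630943·sin 21.19676°)/14.787388 = 1.410540
contact ratio ≈ 1.4105

1.4105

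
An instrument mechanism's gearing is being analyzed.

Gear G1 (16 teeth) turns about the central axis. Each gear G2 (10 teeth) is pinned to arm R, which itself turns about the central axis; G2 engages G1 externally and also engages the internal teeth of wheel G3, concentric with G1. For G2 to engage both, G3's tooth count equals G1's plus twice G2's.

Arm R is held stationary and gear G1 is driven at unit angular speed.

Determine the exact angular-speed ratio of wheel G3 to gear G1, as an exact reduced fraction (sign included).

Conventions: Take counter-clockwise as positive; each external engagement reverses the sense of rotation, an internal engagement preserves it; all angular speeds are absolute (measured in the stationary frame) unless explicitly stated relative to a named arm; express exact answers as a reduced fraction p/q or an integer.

-4/9

planetary set (16T centre, 10T on arm, 36T internal) — Willis relation
ring teeth: 16 + 2·10 = 36
16(ω_sun−ω_arm) = −36(ω_ring−ω_arm),  ω_arm = 0, ω_sun = 1
ω_ring = 0 − (16/36)(1−0) = -4/9
ω_out/ω_in = -4/9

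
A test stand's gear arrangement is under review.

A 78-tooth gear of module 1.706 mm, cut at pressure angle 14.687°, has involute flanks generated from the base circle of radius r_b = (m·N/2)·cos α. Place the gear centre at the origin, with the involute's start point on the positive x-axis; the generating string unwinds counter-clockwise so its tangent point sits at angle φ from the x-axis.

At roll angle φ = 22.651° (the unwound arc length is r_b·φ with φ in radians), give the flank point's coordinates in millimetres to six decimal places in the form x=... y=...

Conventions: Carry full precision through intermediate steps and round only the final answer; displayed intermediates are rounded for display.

recognized (one wheel, involute flank): single-mesh tooth geometry, m = 1.706, N = 78
pitch radius r_p = m·N/2 = 1.706·78/2 = 66.534000
base radius r_b = r_p·cos α = 66.534000·cos 14.687° = 64.360022
roll angle φ = 22.651° = 0.39533453 rad
x = r_b·(cos φ + φ·sin φ) = 69.194605
y = r_b·(sin φ − φ·cos φ) = 1.304927

x=69.194605 y=1.304927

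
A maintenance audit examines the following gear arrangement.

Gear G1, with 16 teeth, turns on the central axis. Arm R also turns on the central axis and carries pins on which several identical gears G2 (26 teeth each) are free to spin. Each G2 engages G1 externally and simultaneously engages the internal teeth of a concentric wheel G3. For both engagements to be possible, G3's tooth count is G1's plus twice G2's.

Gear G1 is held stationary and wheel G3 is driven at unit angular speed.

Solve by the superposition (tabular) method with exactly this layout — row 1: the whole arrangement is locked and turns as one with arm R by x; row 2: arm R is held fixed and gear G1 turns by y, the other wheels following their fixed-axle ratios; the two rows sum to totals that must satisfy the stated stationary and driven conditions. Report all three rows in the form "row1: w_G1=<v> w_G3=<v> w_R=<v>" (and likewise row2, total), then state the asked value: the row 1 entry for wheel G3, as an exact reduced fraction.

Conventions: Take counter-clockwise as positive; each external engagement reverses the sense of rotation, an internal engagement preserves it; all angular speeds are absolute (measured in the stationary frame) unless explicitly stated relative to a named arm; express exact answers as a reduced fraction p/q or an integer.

row1: w_G1=17/21 w_G3=17/21 w_R=17/21
row2: w_G1=-17/21 w_G3=4/21 w_R=0
total: w_G1=0 w_G3=1 w_R=17/21
asked value: 17/21

recognized (axles ride arm R): planetary set, 16/26/68 teeth
superposition row 1 [locked train]: every member turns x
row 2 (arm held, sun turns y): ω_ring = −(16/68)·y, ω_arm = 0
boundary: total ω_sun = x + y = 0 and total ω_ring = x − (16/68)·y = 1  ⇒  y = -17/21, x = 17/21
row 2 ring = −(16/68)·(-17/21) = 4/21
totals (row 1 + row 2): sun 17/21 + (-17/21) = 0, ring 17/21 + 4/21 = 1, arm 17/21 + 0 = 17/21
asked cell (row1, ring) = 17/21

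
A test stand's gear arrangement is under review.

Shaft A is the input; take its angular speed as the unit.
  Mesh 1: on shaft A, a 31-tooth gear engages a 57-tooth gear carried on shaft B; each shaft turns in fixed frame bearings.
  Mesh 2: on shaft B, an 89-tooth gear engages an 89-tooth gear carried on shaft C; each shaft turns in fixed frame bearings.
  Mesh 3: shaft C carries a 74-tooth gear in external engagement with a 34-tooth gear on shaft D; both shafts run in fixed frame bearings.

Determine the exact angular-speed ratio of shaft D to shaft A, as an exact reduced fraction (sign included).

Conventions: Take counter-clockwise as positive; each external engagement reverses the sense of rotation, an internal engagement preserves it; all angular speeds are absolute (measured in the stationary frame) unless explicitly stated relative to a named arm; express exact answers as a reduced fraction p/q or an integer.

-1147/969

class = fixed-axis compound train [3 meshes; 3 ratios multiply, 3 sense flips]
mesh 1 [31T→57T]: running ratio 31/57, sense −
mesh 2 [89T→89T]: running ratio 31/57, sense +
mesh 3 [74T→34T]: running ratio 1147/969, sense −
ω_out/ω_in = -1147/969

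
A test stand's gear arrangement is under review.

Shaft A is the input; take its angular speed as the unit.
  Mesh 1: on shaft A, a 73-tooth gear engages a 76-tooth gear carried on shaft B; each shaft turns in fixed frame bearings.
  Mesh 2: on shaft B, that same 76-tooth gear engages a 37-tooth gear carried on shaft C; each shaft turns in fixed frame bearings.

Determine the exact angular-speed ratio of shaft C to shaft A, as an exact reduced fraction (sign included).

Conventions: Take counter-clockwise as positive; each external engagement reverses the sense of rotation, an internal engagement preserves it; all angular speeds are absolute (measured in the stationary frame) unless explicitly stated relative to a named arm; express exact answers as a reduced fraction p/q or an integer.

73/37

class = fixed-axis compound train [2 meshes; 2 ratios multiply, 2 sense flips]
mesh 1 [73T→76T]: running ratio 73/76, sense −
mesh 2 [76T→37T]: running ratio 73/37, sense +
ω_out/ω_in = 73/37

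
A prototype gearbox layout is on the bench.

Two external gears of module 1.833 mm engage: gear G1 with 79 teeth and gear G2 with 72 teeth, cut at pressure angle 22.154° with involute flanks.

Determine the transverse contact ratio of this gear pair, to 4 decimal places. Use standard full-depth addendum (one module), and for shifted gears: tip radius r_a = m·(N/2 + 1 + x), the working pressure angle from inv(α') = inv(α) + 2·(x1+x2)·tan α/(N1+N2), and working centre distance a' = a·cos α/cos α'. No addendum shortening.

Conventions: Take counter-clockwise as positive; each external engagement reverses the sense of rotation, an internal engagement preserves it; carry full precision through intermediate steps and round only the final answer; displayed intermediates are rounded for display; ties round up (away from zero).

class = single-mesh tooth geometry [involute pair 79T × 72T, m = 1.833]
base radii: r_b1 = 67.058213, r_b2 = 61.116346
tip radii: r_a1 = 74.236500, r_a2 = 67.821000
no profile shift: α' = α, a' = a
action lengths: √(r_a1²−r_b1²) = 31.847355, √(r_a2²−r_b2²) = 29.402046
base pitch p_b = π·m·cos α = 5.333407
CR = (31.847355 + 29.402046 − 138.391500·sin 22.15400°)/5.333407 = 1.699164
contact ratio ≈ 1.6992

1.6992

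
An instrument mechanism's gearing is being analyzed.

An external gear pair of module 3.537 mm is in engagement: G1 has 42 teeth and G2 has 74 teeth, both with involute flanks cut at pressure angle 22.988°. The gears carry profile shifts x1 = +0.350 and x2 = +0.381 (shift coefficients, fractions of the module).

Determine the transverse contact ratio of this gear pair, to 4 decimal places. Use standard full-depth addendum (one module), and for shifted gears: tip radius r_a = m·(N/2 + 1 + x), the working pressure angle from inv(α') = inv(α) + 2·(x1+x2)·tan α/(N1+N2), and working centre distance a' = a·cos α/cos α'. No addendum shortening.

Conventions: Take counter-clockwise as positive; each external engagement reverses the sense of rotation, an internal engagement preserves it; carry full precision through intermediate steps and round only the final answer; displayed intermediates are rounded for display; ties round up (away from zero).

1.5552

recognized (one external pair, fixed centres): single-mesh tooth geometry, m = 3.537, N1 = 42, N2 = 74
base radii: r_b1 = 68.378416, r_b2 = 120.476257
tip radii: r_a1 = 79.051950, r_a2 = 135.753597
inv(α') = inv(22.988°) + 2·(+0.350+0.381)·tan α/(42+74) = 0.02835811  ⇒  α' = 24.56533°
a' = a·cos α / cos α' = 205.1460·cos 22.988°/cos 24.56533° = 207.649472
action lengths: √(r_a1²−r_b1²) = 39.668666, √(r_a2²−r_b2²) = 62.566051
base pitch p_b = π·m·cos α = 10.229387
CR = (39.668666 + 62.566051 − 207.649472·sin 24.56533°)/10.229387 = 1.555176
contact ratio ≈ 1.5552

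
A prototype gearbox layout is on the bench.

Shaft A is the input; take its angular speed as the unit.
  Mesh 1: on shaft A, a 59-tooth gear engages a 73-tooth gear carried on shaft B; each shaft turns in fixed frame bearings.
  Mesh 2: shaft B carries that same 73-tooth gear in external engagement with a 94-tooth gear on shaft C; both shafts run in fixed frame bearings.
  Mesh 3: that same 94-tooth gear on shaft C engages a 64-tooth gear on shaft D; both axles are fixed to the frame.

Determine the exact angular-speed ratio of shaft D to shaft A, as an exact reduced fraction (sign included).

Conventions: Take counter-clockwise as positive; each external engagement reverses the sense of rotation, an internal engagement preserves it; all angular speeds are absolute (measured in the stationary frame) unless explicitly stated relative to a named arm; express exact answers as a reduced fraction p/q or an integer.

-59/64

class = fixed-axis compound train [3 meshes; 3 ratios multiply, 3 sense flips]
mesh 1 [59T→73T]: running ratio 59/73, sense −
mesh 2 [73T→94T]: running ratio 59/94, sense +
mesh 3 [94T→64T]: running ratio 59/64, sense −
ω_out/ω_in = -59/64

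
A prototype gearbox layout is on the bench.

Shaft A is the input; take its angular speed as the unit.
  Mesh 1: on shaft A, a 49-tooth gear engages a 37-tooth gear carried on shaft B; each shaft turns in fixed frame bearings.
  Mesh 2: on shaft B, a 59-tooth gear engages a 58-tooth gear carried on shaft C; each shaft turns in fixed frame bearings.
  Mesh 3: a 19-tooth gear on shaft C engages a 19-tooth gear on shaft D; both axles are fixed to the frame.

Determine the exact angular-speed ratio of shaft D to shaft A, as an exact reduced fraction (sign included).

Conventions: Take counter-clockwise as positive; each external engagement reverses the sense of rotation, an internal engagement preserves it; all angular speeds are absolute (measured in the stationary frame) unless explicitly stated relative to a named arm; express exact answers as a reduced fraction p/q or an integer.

-2891/2146

class = fixed-axis compound train [3 meshes; 3 ratios multiply, 3 sense flips]
mesh 1 [49T→37T]: running ratio 49/37, sense −
mesh 2 [59T→58T]: running ratio 2891/2146, sense +
mesh 3 [19T→19T]: running ratio 2891/2146, sense −
ω_out/ω_in = -2891/2146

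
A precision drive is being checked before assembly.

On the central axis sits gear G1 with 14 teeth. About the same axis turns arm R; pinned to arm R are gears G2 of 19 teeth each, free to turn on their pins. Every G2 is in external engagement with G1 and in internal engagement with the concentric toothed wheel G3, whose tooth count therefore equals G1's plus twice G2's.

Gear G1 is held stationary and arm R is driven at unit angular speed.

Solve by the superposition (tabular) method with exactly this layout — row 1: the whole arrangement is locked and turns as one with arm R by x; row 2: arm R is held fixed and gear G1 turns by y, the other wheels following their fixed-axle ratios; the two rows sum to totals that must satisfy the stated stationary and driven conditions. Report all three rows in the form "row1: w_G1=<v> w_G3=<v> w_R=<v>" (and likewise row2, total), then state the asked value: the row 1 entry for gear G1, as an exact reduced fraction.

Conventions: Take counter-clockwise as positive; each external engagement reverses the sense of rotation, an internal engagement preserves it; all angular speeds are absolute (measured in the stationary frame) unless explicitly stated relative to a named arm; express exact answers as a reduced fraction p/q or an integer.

planetary set (14T centre, 19T on arm, 52T internal) — Willis relation
superposition row 1 [locked train]: every member turns x
row 2 — arm fixed, fixed-axis ratios: sun y, ring −(14/52)·y, arm 0
boundary: total ω_sun = x + y = 0 and total ω_arm = x = 1  ⇒  y = -1, x = 1
row 2 ring = −(14/52)·(-1) = 7/26
totals (row 1 + row 2): sun 1 + (-1) = 0, ring 1 + 7/26 = 33/26, arm 1 + 0 = 1
asked cell (row1, sun) = 1

row1: w_G1=1 w_G3=1 w_R=1
row2: w_G1=-1 w_G3=7/26 w_R=0
total: w_G1=0 w_G3=33/26 w_R=1
asked value: 1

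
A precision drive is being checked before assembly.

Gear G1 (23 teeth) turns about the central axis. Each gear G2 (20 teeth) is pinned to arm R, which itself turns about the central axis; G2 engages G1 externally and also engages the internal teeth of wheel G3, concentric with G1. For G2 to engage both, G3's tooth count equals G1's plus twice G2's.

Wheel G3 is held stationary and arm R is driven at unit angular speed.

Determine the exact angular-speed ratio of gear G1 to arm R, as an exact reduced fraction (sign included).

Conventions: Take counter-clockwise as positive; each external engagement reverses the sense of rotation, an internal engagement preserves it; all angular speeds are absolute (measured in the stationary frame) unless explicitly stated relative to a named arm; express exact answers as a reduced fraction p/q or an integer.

86/23

planetary set (23T centre, 20T on arm, 63T internal) — Willis relation
ring teeth: 23 + 2·20 = 63
23(ω_sun−ω_arm) = −63(ω_ring−ω_arm),  ω_ring = 0, ω_arm = 1
ω_sun = 1 − (63/23)(0−1) = 86/23
ω_out/ω_in = 86/23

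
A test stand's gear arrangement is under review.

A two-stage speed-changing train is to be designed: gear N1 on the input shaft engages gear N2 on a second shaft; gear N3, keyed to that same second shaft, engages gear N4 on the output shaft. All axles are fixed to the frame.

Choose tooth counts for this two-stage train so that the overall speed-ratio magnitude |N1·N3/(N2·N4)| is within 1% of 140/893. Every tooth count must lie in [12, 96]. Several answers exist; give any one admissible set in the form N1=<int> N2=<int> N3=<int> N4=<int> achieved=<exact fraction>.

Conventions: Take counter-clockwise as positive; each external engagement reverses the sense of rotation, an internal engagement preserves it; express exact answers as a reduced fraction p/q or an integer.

N1=14 N2=19 N3=20 N4=94 achieved=140/893

class = fixed-axis compound train [2-stage, 140/893 wanted]
target = 140/893 in lowest terms: an exact hit needs N1·N3 = k·140 and N2·N4 = k·893 for one integer k, every count in [12, 96]; additionally prefer no 1:1 stage (N1 ≠ N2, N3 ≠ N4)
k = 1: no 1:1-free in-range split of k·140 and k·893 into factor pairs; take k = 2
k = 2: N1·N3 = 280 = 14·20, N2·N4 = 1786 = 19·94
achieved = 14·20/(19·94) = 140/893; |achieved − target| = 0 ≤ 7/4465 ✓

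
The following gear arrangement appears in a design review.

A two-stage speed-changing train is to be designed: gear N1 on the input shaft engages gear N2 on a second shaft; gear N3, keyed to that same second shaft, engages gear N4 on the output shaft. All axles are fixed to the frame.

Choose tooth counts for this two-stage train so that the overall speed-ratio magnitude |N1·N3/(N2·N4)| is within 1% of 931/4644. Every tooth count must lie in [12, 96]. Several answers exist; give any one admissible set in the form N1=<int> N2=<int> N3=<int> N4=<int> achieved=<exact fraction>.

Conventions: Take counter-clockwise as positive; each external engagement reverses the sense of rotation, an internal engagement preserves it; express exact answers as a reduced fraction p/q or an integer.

topology: fixed-axis compound train — 2 stages, target 931/4644
target = 931/4644 in lowest terms: an exact hit needs N1·N3 = k·931 and N2·N4 = k·4644 for one integer k, every count in [12, 96]; additionally prefer no 1:1 stage (N1 ≠ N2, N3 ≠ N4)
k = 1: N1·N3 = 931 = 19·49, N2·N4 = 4644 = 54·86
achieved = 19·49/(54·86) = 931/4644; |achieved − target| = 0 ≤ 931/464400 ✓

N1=19 N2=54 N3=49 N4=86 achieved=931/4644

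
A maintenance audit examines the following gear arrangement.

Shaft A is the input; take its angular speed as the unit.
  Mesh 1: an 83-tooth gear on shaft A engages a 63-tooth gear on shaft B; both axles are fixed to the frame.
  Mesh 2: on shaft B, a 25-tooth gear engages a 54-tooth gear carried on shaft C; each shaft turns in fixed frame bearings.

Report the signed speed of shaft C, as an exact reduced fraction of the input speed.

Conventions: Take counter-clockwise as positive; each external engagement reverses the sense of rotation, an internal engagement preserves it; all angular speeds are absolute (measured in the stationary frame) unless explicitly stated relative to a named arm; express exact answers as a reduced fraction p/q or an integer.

2075/3402

2-mesh fixed-axis compound train (all bearings frame-fixed)
mesh 1 [83T→63T]: |ω|/ω_in = 1×83/63 = 83/63, sense flips to −
mesh 2 [25T→54T]: |ω|/ω_in = (83/63)×25/54 = 2075/3402, sense flips to +
signed output speed (× input speed) = 2075/3402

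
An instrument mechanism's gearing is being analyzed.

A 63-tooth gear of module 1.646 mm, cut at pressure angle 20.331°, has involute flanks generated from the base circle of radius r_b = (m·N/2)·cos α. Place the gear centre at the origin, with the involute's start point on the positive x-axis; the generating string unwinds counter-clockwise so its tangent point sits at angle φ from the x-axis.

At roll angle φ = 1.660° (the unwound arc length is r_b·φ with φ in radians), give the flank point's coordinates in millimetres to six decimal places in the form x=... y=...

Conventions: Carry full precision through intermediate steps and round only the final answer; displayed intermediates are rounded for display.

x=48.639265 y=0.000394

single-mesh involute tooth geometry (63T wheel at module 1.646)
pitch radius r_p = m·N/2 = 1.646·63/2 = 51.849000
base radius r_b = r_p·cos α = 51.849000·cos 20.331° = 48.618864
roll angle φ = 1.660° = 0.02897247 rad
x = r_b·(cos φ + φ·sin φ) = 48.639265
y = r_b·(sin φ − φ·cos φ) = 0.000394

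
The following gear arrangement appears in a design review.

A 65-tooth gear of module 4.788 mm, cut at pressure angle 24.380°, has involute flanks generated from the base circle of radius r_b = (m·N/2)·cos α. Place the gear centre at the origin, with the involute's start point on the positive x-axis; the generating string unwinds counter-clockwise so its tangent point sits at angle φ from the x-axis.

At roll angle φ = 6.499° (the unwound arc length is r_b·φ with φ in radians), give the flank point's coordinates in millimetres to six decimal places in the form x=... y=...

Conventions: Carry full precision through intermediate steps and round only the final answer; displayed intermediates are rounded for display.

recognized (one wheel, involute flank): single-mesh tooth geometry, m = 4.788, N = 65
pitch radius r_p = m·N/2 = 4.788·65/2 = 155.610000
base radius r_b = r_p·cos α = 155.610000·cos 24.380° = 141.733915
roll angle φ = 6.499° = 0.11342895 rad
x = r_b·(cos φ + φ·sin φ) = 142.642767
y = r_b·(sin φ − φ·cos φ) = 0.068860

x=142.642767 y=0.068860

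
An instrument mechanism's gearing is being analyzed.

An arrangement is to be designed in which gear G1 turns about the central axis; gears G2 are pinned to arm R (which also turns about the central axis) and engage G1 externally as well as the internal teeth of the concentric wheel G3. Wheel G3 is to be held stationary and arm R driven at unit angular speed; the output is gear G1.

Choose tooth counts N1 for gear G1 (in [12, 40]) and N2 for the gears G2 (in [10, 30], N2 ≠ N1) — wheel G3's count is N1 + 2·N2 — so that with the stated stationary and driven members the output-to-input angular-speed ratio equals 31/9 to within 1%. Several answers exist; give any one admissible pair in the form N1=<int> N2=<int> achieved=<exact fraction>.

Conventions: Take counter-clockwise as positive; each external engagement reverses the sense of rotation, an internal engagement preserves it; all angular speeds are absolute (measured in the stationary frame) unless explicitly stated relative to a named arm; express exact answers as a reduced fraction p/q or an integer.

N1=18 N2=13 achieved=31/9

class = planetary set [ratio 31/9 wanted; Willis about the carrier]
Willis with ω_ring = 0: ω_sun/ω_arm = (N1+N3)/N1; set equal to 31/9  ⇒  N3/N1 = 31/9 − 1 = 22/9
N3 = N1 + 2·N2  ⇒  N2/N1 = (N3/N1 − 1)/2 = (22/9 − 1)/2 = 13/18
smallest multiple with N1 ≥ 12 and N2 ≥ 10: k = 1  ⇒  N1 = 1·18 = 18, N2 = 1·13 = 13 (N1 ≤ 40, N2 ≤ 30, N2 ≠ N1 ✓), N3 = 18 + 2·13 = 44
check: (N1+N3)/N1 with N1 = 18, N3 = 44 gives 31/9; |achieved − target| = 0 ≤ 31/900 ✓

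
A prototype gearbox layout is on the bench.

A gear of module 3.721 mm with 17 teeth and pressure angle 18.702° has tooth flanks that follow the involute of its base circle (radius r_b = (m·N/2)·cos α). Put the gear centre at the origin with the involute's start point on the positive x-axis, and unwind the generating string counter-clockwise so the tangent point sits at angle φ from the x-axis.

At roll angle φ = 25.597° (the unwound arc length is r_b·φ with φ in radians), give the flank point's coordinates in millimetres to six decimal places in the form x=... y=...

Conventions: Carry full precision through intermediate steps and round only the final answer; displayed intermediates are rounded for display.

class = single-mesh tooth geometry [base-circle involute, m = 3.721, 17T]
pitch radius r_p = m·N/2 = 3.721·17/2 = 31.628500
base radius r_b = r_p·cos α = 31.628500·cos 18.702° = 29.958486
roll angle φ = 25.597° = 0.44675193 rad
x = r_b·(cos φ + φ·sin φ) = 32.800624
y = r_b·(sin φ − φ·cos φ) = 0.872781

x=32.800624 y=0.872781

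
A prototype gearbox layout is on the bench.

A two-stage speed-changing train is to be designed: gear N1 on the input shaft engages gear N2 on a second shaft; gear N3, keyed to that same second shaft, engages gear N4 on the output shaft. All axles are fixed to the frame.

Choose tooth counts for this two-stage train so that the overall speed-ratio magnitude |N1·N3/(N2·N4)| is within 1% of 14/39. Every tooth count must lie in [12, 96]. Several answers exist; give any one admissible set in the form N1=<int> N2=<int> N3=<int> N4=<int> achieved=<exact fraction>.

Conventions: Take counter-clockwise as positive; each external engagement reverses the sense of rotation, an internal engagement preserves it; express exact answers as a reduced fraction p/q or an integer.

design class (target 14/39): fixed-axis compound train
target = 14/39 in lowest terms: an exact hit needs N1·N3 = k·14 and N2·N4 = k·39 for one integer k, every count in [12, 96]; additionally prefer no 1:1 stage (N1 ≠ N2, N3 ≠ N4)
k = 1…11: no 1:1-free in-range split of k·14 and k·39 into factor pairs; take k = 12
k = 12: N1·N3 = 168 = 12·14, N2·N4 = 468 = 39·12
achieved = 12·14/(39·12) = 14/39; |achieved − target| = 0 ≤ 7/1950 ✓

N1=12 N2=39 N3=14 N4=12 achieved=14/39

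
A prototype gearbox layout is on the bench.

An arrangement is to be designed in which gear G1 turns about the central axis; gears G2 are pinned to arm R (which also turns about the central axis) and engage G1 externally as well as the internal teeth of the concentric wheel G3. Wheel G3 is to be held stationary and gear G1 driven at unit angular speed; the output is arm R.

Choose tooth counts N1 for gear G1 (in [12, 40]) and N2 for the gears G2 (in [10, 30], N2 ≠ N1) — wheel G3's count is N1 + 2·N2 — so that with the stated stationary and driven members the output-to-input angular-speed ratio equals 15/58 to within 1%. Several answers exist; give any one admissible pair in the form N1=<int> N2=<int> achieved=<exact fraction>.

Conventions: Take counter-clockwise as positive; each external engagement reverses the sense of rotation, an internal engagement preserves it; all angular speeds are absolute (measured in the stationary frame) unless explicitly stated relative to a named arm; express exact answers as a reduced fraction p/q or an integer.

N1=15 N2=14 achieved=15/58

planetary set to be sized for 15/58 (Willis relation)
Willis with ω_ring = 0: ω_arm/ω_sun = N1/(N1+N3); set equal to 15/58  ⇒  N3/N1 = 1/(15/58) − 1 = 43/15
N3 = N1 + 2·N2  ⇒  N2/N1 = (N3/N1 − 1)/2 = (43/15 − 1)/2 = 14/15
smallest multiple with N1 ≥ 12 and N2 ≥ 10: k = 1  ⇒  N1 = 1·15 = 15, N2 = 1·14 = 14 (N1 ≤ 40, N2 ≤ 30, N2 ≠ N1 ✓), N3 = 15 + 2·14 = 43
check: N1/(N1+N3) with N1 = 15, N3 = 43 gives 15/58; |achieved − target| = 0 ≤ 3/1160 ✓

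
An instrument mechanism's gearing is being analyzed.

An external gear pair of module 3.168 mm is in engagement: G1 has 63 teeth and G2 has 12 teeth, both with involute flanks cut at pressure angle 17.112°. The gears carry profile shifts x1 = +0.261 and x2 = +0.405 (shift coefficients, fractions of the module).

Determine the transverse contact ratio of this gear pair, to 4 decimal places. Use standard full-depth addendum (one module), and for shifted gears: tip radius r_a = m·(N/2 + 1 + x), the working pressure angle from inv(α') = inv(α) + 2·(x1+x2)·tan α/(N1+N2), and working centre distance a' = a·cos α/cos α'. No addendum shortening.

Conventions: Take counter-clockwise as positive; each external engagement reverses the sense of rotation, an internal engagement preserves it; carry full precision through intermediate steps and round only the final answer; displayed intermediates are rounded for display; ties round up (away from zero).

class = single-mesh tooth geometry [involute pair 63T × 12T, m = 3.168]
base radii: r_b1 = 95.374349, r_b2 = 18.166543
tip radii: r_a1 = 103.786848, r_a2 = 23.459040
inv(α') = inv(17.112°) + 2·(+0.261+0.405)·tan α/(63+12) = 0.01467647  ⇒  α' = 19.90089°
a' = a·cos α / cos α' = 118.8000·cos 17.112°/cos 19.90089° = 120.751851
action lengths: √(r_a1²−r_b1²) = 40.932180, √(r_a2²−r_b2²) = 14.842617
base pitch p_b = π·m·cos α = 9.511979
CR = (40.932180 + 14.842617 − 120.751851·sin 19.90089°)/9.511979 = 1.542431
contact ratio ≈ 1.5424

1.5424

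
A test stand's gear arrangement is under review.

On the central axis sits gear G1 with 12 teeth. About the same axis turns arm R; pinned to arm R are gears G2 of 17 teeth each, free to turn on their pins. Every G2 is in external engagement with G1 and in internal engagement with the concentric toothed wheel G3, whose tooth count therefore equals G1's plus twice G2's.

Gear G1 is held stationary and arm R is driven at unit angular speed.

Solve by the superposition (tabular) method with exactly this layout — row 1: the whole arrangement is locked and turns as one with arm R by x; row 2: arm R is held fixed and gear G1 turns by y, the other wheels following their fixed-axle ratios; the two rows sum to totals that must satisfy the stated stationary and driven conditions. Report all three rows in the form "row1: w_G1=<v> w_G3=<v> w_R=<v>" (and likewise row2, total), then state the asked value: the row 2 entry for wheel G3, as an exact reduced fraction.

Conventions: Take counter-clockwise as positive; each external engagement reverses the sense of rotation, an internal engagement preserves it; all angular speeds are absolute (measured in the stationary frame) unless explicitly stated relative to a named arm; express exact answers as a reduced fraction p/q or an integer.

topology: planetary set — G1 12T / G2 17T / G3 46T, arm = carrier (Willis)
superposition row 1 [locked train]: every member turns x
row 2: sun turns y, ring = −(12/46)·y, arm 0
boundary: total ω_sun = x + y = 0 and total ω_arm = x = 1  ⇒  y = -1, x = 1
row 2 ring = −(12/46)·(-1) = 6/23
totals (row 1 + row 2): sun 1 + (-1) = 0, ring 1 + 6/23 = 29/23, arm 1 + 0 = 1
asked cell (row2, ring) = 6/23

row1: w_G1=1 w_G3=1 w_R=1
row2: w_G1=-1 w_G3=6/23 w_R=0
total: w_G1=0 w_G3=29/23 w_R=1
asked value: 6/23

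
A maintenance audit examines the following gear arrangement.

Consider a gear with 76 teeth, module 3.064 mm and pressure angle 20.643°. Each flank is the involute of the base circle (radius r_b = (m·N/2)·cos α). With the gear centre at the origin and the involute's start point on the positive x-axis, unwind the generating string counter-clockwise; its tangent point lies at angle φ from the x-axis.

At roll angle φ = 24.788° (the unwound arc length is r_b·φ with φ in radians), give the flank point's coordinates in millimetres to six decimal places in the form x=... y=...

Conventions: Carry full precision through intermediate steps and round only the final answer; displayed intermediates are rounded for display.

x=118.681044 y=2.886276

topology: single-mesh involute geometry — m = 3.064, N = 76
pitch radius r_p = m·N/2 = 3.064·76/2 = 116.432000
base radius r_b = r_p·cos α = 116.432000·cos 20.643° = 108.956509
roll angle φ = 24.788° = 0.43263221 rad
x = r_b·(cos φ + φ·sin φ) = 118.681044
y = r_b·(sin φ − φ·cos φ) = 2.886276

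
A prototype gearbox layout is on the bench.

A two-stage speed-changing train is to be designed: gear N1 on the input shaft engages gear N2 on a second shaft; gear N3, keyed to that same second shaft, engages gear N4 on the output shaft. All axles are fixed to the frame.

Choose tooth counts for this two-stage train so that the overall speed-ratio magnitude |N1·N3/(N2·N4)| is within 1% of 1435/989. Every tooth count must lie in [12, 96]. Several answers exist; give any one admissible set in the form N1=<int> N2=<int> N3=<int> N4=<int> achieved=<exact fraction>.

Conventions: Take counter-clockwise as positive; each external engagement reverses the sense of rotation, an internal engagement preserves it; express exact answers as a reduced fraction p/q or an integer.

N1=35 N2=23 N3=41 N4=43 achieved=1435/989

2-stage fixed-axis compound train for ratio 1435/989
target = 1435/989 in lowest terms: an exact hit needs N1·N3 = k·1435 and N2·N4 = k·989 for one integer k, every count in [12, 96]; additionally prefer no 1:1 stage (N1 ≠ N2, N3 ≠ N4)
k = 1: N1·N3 = 1435 = 35·41, N2·N4 = 989 = 23·43
achieved = 35·41/(23·43) = 1435/989; |achieved − target| = 0 ≤ 287/19780 ✓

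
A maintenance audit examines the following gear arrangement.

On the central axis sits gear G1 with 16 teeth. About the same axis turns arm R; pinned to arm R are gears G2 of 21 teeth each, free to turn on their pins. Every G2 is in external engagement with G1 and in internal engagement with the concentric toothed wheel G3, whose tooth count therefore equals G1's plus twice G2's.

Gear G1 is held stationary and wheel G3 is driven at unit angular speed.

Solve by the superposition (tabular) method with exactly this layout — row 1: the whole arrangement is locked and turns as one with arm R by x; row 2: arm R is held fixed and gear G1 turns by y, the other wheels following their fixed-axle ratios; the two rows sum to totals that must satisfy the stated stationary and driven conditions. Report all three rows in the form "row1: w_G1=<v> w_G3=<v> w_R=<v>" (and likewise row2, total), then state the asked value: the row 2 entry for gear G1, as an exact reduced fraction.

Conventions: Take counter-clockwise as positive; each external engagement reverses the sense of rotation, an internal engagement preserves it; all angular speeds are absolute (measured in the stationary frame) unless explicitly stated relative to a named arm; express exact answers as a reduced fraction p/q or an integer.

row1: w_G1=29/37 w_G3=29/37 w_R=29/37
row2: w_G1=-29/37 w_G3=8/37 w_R=0
total: w_G1=0 w_G3=1 w_R=29/37
asked value: -29/37

planetary set (16T centre, 21T on arm, 58T internal) — Willis relation
row 1: whole set turns with the arm by x
superposition row 2 [arm held]: sun y, ring −(16/58)·y, arm 0
boundary: total ω_sun = x + y = 0 and total ω_ring = x − (16/58)·y = 1  ⇒  y = -29/37, x = 29/37
row 2 ring = −(16/58)·(-29/37) = 8/37
totals (row 1 + row 2): sun 29/37 + (-29/37) = 0, ring 29/37 + 8/37 = 1, arm 29/37 + 0 = 29/37
asked cell (row2, sun) = -29/37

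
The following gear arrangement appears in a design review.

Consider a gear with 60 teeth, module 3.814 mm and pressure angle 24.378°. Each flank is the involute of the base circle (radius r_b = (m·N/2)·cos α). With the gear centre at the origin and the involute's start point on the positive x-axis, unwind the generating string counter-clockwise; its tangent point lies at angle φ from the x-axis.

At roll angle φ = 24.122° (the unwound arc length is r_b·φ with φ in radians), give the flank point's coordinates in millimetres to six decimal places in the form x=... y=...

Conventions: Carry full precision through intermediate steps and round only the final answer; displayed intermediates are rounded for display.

single-mesh involute tooth geometry (60T wheel at module 3.814)
pitch radius r_p = m·N/2 = 3.814·60/2 = 114.420000
base radius r_b = r_p·cos α = 114.420000·cos 24.378° = 104.218566
roll angle φ = 24.122° = 0.42100832 rad
x = r_b·(cos φ + φ·sin φ) = 113.049568
y = r_b·(sin φ − φ·cos φ) = 2.546704

x=113.049568 y=2.546704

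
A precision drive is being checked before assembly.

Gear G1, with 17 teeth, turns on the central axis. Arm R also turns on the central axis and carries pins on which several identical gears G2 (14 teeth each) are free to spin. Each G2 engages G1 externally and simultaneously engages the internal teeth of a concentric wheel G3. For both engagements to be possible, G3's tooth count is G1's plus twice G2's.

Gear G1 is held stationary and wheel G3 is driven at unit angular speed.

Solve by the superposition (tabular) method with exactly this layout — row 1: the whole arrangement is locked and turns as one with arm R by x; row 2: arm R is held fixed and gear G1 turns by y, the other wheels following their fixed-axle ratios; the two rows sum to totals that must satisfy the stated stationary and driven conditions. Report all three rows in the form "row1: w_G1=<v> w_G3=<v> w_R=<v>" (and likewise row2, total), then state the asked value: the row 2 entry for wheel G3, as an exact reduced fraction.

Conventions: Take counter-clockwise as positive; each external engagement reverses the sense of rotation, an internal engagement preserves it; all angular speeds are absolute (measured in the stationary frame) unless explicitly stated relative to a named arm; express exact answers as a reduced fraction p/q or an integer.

topology: planetary set — G1 17T / G2 14T / G3 45T, arm = carrier (Willis)
superposition row 1 [locked train]: every member turns x
row 2: sun turns y, ring = −(17/45)·y, arm 0
boundary: total ω_sun = x + y = 0 and total ω_ring = x − (17/45)·y = 1  ⇒  y = -45/62, x = 45/62
row 2 ring = −(17/45)·(-45/62) = 17/62
totals (row 1 + row 2): sun 45/62 + (-45/62) = 0, ring 45/62 + 17/62 = 1, arm 45/62 + 0 = 45/62
asked cell (row2, ring) = 17/62

row1: w_G1=45/62 w_G3=45/62 w_R=45/62
row2: w_G1=-45/62 w_G3=17/62 w_R=0
total: w_G1=0 w_G3=1 w_R=45/62
asked value: 17/62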